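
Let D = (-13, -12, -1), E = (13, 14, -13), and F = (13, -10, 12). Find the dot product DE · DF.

572

DE = E − D = (26, 26, -12)
DF = F − D = (26, 2, 13)
DE · DF = 26·26 + 26·2 + (-12)·13 = 676 + 52 - 156 = 572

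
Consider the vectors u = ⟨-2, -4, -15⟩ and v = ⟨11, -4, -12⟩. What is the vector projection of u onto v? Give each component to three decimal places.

u · v = (-2)·11 + (-4)·(-4) + (-15)·(-12) = -22 + 16 + 180 = 174
|v|² = 121 + 16 + 144 = 281
proj_v u = (174/281) · (11, -4, -12) ≈ (6.811, -2.477, -7.431)

(6.811, -2.477, -7.431)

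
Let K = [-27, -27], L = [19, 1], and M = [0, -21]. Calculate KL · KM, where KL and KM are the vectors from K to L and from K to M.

1410

KL = L − K = (46, 28)
KM = M − K = (27, 6)
KL · KM = 46·27 + 28·6 = 1242 + 168 = 1410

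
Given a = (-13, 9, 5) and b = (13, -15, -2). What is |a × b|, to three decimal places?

i: 9·(-2) - 5·(-15) = -18 - (-75) = 57
j: 5·13 - (-13)·(-2) = 65 - 26 = 39
k: (-13)·(-15) - 9·13 = 195 - 117 = 78
a × b = (57, 39, 78)
|a × b| = √(57² + 39² + 78²) = √10854 ≈ 104.1825

104.183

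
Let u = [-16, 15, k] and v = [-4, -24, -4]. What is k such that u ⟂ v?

u · v = (-16)·(-4) + 15·(-24) + k·(-4) = -296 - 4k
Set equal to 0: -4k = 296, so k = -74.

-74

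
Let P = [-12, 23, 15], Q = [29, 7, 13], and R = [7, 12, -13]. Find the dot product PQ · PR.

PQ = Q − P = (41, -16, -2)
PR = R − P = (19, -11, -28)
PQ · PR = 41·19 + (-16)·(-11) + (-2)·(-28) = 779 + 176 + 56 = 1011

1011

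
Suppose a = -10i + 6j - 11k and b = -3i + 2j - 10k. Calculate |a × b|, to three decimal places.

i: 6·(-10) - (-11)·2 = -60 - (-22) = -38
j: (-11)·(-3) - (-10)·(-10) = 33 - 100 = -67
k: (-10)·2 - 6·(-3) = -20 - (-18) = -2
a × b = (-38, -67, -2)
|a × b| = √((-38)² + (-67)² + (-2)²) = √5937 ≈ 77.0519

77.052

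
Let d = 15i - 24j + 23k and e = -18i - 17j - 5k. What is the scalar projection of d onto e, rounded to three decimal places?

0.911

d · e = 15·(-18) + (-24)·(-17) + 23·(-5) = -270 + 408 - 115 = 23
|e| = √(324 + 289 + 25) = √638 ≈ 25.2587
comp_e d = 23 / √638 ≈ 0.911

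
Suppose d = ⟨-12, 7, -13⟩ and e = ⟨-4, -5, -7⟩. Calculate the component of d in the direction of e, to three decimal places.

d · e = (-12)·(-4) + 7·(-5) + (-13)·(-7) = 48 - 35 + 91 = 104
|e| = √(16 + 25 + 49) = √90 ≈ 9.4868
comp_e d = 104 / √90 ≈ 10.963

10.963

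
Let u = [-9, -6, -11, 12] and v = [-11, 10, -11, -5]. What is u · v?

100

u · v = (-9)·(-11) + (-6)·10 + (-11)·(-11) + 12·(-5) = 99 - 60 + 121 - 60 = 100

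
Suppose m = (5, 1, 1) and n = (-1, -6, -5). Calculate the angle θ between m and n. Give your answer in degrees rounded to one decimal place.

m · n = 5·(-1) + 1·(-6) + 1·(-5) = -5 - 6 - 5 = -16
|m|² = 25 + 1 + 1 = 27,  |m| = √27 ≈ 5.196152
|n|² = 1 + 36 + 25 = 62,  |n| = √62 ≈ 7.874008
cos θ = -16 / (5.196152 · 7.874008) ≈ -0.39106
θ = arccos(-0.39106) ≈ 113.0°

113.0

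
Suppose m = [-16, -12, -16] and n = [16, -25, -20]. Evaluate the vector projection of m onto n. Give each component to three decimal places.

m · n = (-16)·16 + (-12)·(-25) + (-16)·(-20) = -256 + 300 + 320 = 364
|n|² = 256 + 625 + 400 = 1281
proj_n m = (364/1281) · (16, -25, -20) ≈ (4.546, -7.104, -5.683)

(4.546, -7.104, -5.683)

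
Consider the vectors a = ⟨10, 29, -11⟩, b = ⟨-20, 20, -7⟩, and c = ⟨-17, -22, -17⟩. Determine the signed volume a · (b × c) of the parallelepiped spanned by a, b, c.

-19929

b × c:
i: 20·(-17) - (-7)·(-22) = -340 - 154 = -494
j: (-7)·(-17) - (-20)·(-17) = 119 - 340 = -221
k: (-20)·(-22) - 20·(-17) = 440 - (-340) = 780
b × c = (-494, -221, 780)
a · (b × c) = 10·(-494) + 29·(-221) + (-11)·780 = -4940 - 6409 - 8580 = -19929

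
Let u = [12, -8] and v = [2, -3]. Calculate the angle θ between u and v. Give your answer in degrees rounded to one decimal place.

u · v = 12·2 + (-8)·(-3) = 24 + 24 = 48
|u|² = 144 + 64 = 208,  |u| = √208 ≈ 14.422205
|v|² = 4 + 9 = 13,  |v| = √13 ≈ 3.605551
cos θ = 48 / (14.422205 · 3.605551) ≈ 0.92308
θ = arccos(0.92308) ≈ 22.6°

22.6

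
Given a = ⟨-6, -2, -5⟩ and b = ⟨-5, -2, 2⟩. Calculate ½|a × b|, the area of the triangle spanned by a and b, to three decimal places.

19.805

i: (-2)·2 - (-5)·(-2) = -4 - 10 = -14
j: (-5)·(-5) - (-6)·2 = 25 - (-12) = 37
k: (-6)·(-2) - (-2)·(-5) = 12 - 10 = 2
a × b = (-14, 37, 2)
|a × b| = √((-14)² + 37² + 2²) = √1569 ≈ 39.6106
area = ½ · 39.6106 ≈ 19.805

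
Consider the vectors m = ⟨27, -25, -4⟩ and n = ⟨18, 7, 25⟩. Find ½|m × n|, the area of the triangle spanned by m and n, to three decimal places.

575.052

i: (-25)·25 - (-4)·7 = -625 - (-28) = -597
j: (-4)·18 - 27·25 = -72 - 675 = -747
k: 27·7 - (-25)·18 = 189 - (-450) = 639
m × n = (-597, -747, 639)
|m × n| = √((-597)² + (-747)² + 639²) = √1322739 ≈ 1150.1039
area = ½ · 1150.1039 ≈ 575.052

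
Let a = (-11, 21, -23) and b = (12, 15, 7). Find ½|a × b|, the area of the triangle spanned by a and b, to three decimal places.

i: 21·7 - (-23)·15 = 147 - (-345) = 492
j: (-23)·12 - (-11)·7 = -276 - (-77) = -199
k: (-11)·15 - 21·12 = -165 - 252 = -417
a × b = (492, -199, -417)
|a × b| = √(492² + (-199)² + (-417)²) = √455554 ≈ 674.9474
area = ½ · 674.9474 ≈ 337.474

337.474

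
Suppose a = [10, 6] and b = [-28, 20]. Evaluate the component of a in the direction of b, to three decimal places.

a · b = 10·(-28) + 6·20 = -280 + 120 = -160
|b| = √(784 + 400) = √1184 ≈ 34.4093
comp_b a = -160 / √1184 ≈ -4.650

-4.650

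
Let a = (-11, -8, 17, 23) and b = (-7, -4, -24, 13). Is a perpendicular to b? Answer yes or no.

yes

a · b = (-11)·(-7) + (-8)·(-4) + 17·(-24) + 23·13 = 77 + 32 - 408 + 299 = 0
Zero, so the vectors are orthogonal.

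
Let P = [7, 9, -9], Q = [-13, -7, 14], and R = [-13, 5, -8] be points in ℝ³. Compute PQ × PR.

PQ = (-20, -16, 23)
PR = (-20, -4, 1)
i: (-16)·1 - 23·(-4) = -16 - (-92) = 76
j: 23·(-20) - (-20)·1 = -460 - (-20) = -440
k: (-20)·(-4) - (-16)·(-20) = 80 - 320 = -240
PQ × PR = (76, -440, -240)

(76, -440, -240)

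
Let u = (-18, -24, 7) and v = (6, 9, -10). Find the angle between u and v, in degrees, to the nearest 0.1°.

u · v = (-18)·6 + (-24)·9 + 7·(-10) = -108 - 216 - 70 = -394
|u|² = 324 + 576 + 49 = 949,  |u| = √949 ≈ 30.805844
|v|² = 36 + 81 + 100 = 217,  |v| = √217 ≈ 14.730920
cos θ = -394 / (30.805844 · 14.730920) ≈ -0.86823
θ = arccos(-0.86823) ≈ 150.3°

150.3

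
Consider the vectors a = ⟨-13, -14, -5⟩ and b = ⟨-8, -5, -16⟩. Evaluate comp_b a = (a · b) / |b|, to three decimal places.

a · b = (-13)·(-8) + (-14)·(-5) + (-5)·(-16) = 104 + 70 + 80 = 254
|b| = √(64 + 25 + 256) = √345 ≈ 18.5742
comp_b a = 254 / √345 ≈ 13.675

13.675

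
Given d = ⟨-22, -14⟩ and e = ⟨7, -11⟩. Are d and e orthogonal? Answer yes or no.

d · e = (-22)·7 + (-14)·(-11) = -154 + 154 = 0
Zero, so the vectors are orthogonal.

yes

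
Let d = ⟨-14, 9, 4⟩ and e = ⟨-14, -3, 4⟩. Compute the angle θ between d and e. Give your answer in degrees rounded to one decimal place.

d · e = (-14)·(-14) + 9·(-3) + 4·4 = 196 - 27 + 16 = 185
|d|² = 196 + 81 + 16 = 293,  |d| = √293 ≈ 17.117243
|e|² = 196 + 9 + 16 = 221,  |e| = √221 ≈ 14.866069
cos θ = 185 / (17.117243 · 14.866069) ≈ 0.72701
θ = arccos(0.72701) ≈ 43.4°

43.4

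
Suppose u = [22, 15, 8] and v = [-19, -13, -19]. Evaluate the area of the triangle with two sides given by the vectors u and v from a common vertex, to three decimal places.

160.871

i: 15·(-19) - 8·(-13) = -285 - (-104) = -181
j: 8·(-19) - 22·(-19) = -152 - (-418) = 266
k: 22·(-13) - 15·(-19) = -286 - (-285) = -1
u × v = (-181, 266, -1)
|u × v| = √((-181)² + 266² + (-1)²) = √103518 ≈ 321.7421
area = ½ · 321.7421 ≈ 160.871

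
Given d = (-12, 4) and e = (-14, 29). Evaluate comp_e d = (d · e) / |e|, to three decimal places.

d · e = (-12)·(-14) + 4·29 = 168 + 116 = 284
|e| = √(196 + 841) = √1037 ≈ 32.2025
comp_e d = 284 / √1037 ≈ 8.819

8.819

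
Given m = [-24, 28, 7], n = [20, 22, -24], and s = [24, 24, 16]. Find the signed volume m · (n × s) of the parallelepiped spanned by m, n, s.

n × s:
i: 22·16 - (-24)·24 = 352 - (-576) = 928
j: (-24)·24 - 20·16 = -576 - 320 = -896
k: 20·24 - 22·24 = 480 - 528 = -48
n × s = (928, -896, -48)
m · (n × s) = (-24)·928 + 28·(-896) + 7·(-48) = -22272 - 25088 - 336 = -47696

-47696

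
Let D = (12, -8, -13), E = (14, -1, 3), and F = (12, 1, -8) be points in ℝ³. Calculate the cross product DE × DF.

(-109, -10, 18)

DE = (2, 7, 16)
DF = (0, 9, 5)
i: 7·5 - 16·9 = 35 - 144 = -109
j: 16·0 - 2·5 = 0 - 10 = -10
k: 2·9 - 7·0 = 18 - 0 = 18
DE × DF = (-109, -10, 18)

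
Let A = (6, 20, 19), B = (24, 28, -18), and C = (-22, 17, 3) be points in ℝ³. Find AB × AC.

AB = (18, 8, -37)
AC = (-28, -3, -16)
i: 8·(-16) - (-37)·(-3) = -128 - 111 = -239
j: (-37)·(-28) - 18·(-16) = 1036 - (-288) = 1324
k: 18·(-3) - 8·(-28) = -54 - (-224) = 170
AB × AC = (-239, 1324, 170)

(-239, 1324, 170)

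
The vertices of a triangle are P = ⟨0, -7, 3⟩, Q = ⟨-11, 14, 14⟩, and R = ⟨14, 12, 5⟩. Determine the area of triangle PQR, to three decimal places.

PQ = (-11, 21, 11),  PR = (14, 19, 2)
i: 21·2 - 11·19 = 42 - 209 = -167
j: 11·14 - (-11)·2 = 154 - (-22) = 176
k: (-11)·19 - 21·14 = -209 - 294 = -503
PQ × PR = (-167, 176, -503)
|PQ × PR| = √311874 ≈ 558.4568
area = ½ · 558.4568 ≈ 279.228

279.228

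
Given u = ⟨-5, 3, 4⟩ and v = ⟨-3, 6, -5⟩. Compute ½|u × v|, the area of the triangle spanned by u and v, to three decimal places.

i: 3·(-5) - 4·6 = -15 - 24 = -39
j: 4·(-3) - (-5)·(-5) = -12 - 25 = -37
k: (-5)·6 - 3·(-3) = -30 - (-9) = -21
u × v = (-39, -37, -21)
|u × v| = √((-39)² + (-37)² + (-21)²) = √3331 ≈ 57.7148
area = ½ · 57.7148 ≈ 28.857

28.857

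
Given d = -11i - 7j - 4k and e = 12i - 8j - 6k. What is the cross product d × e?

(10, -114, 172)

i: (-7)·(-6) - (-4)·(-8) = 42 - 32 = 10
j: (-4)·12 - (-11)·(-6) = -48 - 66 = -114
k: (-11)·(-8) - (-7)·12 = 88 - (-84) = 172
d × e = (10, -114, 172)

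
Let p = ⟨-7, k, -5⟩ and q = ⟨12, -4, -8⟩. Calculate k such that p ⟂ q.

p · q = (-7)·12 + k·(-4) + (-5)·(-8) = -44 - 4k
Set equal to 0: -4k = 44, so k = -11.

-11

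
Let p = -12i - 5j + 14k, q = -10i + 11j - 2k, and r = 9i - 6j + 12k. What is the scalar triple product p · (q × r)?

q × r:
i: 11·12 - (-2)·(-6) = 132 - 12 = 120
j: (-2)·9 - (-10)·12 = -18 - (-120) = 102
k: (-10)·(-6) - 11·9 = 60 - 99 = -39
q × r = (120, 102, -39)
p · (q × r) = (-12)·120 + (-5)·102 + 14·(-39) = -1440 - 510 - 546 = -2496

-2496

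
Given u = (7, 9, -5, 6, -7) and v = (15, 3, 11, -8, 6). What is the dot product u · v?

u · v = 7·15 + 9·3 + (-5)·11 + 6·(-8) + (-7)·6 = 105 + 27 - 55 - 48 - 42 = -13

-13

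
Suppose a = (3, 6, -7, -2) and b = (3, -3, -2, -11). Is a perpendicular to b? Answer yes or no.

no

a · b = 3·3 + 6·(-3) + (-7)·(-2) + (-2)·(-11) = 9 - 18 + 14 + 22 = 27
Nonzero, so the vectors are not orthogonal.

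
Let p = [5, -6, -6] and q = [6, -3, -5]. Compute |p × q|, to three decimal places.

26.571

i: (-6)·(-5) - (-6)·(-3) = 30 - 18 = 12
j: (-6)·6 - 5·(-5) = -36 - (-25) = -11
k: 5·(-3) - (-6)·6 = -15 - (-36) = 21
p × q = (12, -11, 21)
|p × q| = √(12² + (-11)² + 21²) = √706 ≈ 26.5707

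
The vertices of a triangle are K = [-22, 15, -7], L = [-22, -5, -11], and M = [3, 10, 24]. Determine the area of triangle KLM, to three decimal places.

KL = (0, -20, -4),  KM = (25, -5, 31)
i: (-20)·31 - (-4)·(-5) = -620 - 20 = -640
j: (-4)·25 - 0·31 = -100 - 0 = -100
k: 0·(-5) - (-20)·25 = 0 - (-500) = 500
KL × KM = (-640, -100, 500)
|KL × KM| = √669600 ≈ 818.2909
area = ½ · 818.2909 ≈ 409.145

409.145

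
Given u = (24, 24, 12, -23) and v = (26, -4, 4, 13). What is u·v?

277

u · v = 24·26 + 24·(-4) + 12·4 + (-23)·13 = 624 - 96 + 48 - 299 = 277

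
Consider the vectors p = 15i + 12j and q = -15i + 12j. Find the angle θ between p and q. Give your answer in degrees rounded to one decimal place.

102.7

p · q = 15·(-15) + 12·12 = -225 + 144 = -81
|p|² = 225 + 144 = 369,  |p| = √369 ≈ 19.209373
|q|² = 225 + 144 = 369,  |q| = √369 ≈ 19.209373
cos θ = -81 / (19.209373 · 19.209373) ≈ -0.21951
θ = arccos(-0.21951) ≈ 102.7°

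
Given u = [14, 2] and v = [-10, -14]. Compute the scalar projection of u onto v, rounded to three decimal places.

-9.765

u · v = 14·(-10) + 2·(-14) = -140 - 28 = -168
|v| = √(100 + 196) = √296 ≈ 17.2047
comp_v u = -168 / √296 ≈ -9.765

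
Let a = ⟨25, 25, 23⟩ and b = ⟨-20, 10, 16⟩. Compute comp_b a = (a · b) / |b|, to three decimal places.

4.292

a · b = 25·(-20) + 25·10 + 23·16 = -500 + 250 + 368 = 118
|b| = √(400 + 100 + 256) = √756 ≈ 27.4955
comp_b a = 118 / √756 ≈ 4.292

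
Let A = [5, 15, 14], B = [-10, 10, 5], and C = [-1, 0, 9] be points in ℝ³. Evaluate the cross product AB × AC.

(-110, -21, 195)

AB = (-15, -5, -9)
AC = (-6, -15, -5)
i: (-5)·(-5) - (-9)·(-15) = 25 - 135 = -110
j: (-9)·(-6) - (-15)·(-5) = 54 - 75 = -21
k: (-15)·(-15) - (-5)·(-6) = 225 - 30 = 195
AB × AC = (-110, -21, 195)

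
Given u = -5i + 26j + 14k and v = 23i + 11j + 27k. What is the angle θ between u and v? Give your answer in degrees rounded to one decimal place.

60.4

u · v = (-5)·23 + 26·11 + 14·27 = -115 + 286 + 378 = 549
|u|² = 25 + 676 + 196 = 897,  |u| = √897 ≈ 29.949958
|v|² = 529 + 121 + 729 = 1379,  |v| = √1379 ≈ 37.134889
cos θ = 549 / (29.949958 · 37.134889) ≈ 0.49362
θ = arccos(0.49362) ≈ 60.4°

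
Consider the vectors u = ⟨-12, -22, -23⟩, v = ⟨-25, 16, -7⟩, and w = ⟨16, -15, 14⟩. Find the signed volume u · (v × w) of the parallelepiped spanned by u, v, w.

v × w:
i: 16·14 - (-7)·(-15) = 224 - 105 = 119
j: (-7)·16 - (-25)·14 = -112 - (-350) = 238
k: (-25)·(-15) - 16·16 = 375 - 256 = 119
v × w = (119, 238, 119)
u · (v × w) = (-12)·119 + (-22)·238 + (-23)·119 = -1428 - 5236 - 2737 = -9401

-9401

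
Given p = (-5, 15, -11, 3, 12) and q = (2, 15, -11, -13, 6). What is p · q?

p · q = (-5)·2 + 15·15 + (-11)·(-11) + 3·(-13) + 12·6 = -10 + 225 + 121 - 39 + 72 = 369

369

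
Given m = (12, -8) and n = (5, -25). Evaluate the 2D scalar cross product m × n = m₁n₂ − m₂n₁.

12·(-25) - (-8)·5 = -300 - (-40) = -260

-260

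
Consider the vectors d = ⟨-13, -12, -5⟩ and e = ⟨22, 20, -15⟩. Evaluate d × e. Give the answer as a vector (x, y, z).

i: (-12)·(-15) - (-5)·20 = 180 - (-100) = 280
j: (-5)·22 - (-13)·(-15) = -110 - 195 = -305
k: (-13)·20 - (-12)·22 = -260 - (-264) = 4
d × e = (280, -305, 4)

(280, -305, 4)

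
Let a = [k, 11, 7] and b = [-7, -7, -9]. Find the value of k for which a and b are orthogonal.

-20

a · b = k·(-7) + 11·(-7) + 7·(-9) = -140 - 7k
Set equal to 0: -7k = 140, so k = -20.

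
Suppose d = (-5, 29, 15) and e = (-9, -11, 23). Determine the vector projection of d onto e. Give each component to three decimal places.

d · e = (-5)·(-9) + 29·(-11) + 15·23 = 45 - 319 + 345 = 71
|e|² = 81 + 121 + 529 = 731
proj_e d = (71/731) · (-9, -11, 23) ≈ (-0.874, -1.068, 2.234)

(-0.874, -1.068, 2.234)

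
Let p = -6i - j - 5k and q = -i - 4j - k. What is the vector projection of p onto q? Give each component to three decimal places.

(-0.833, -3.333, -0.833)

p · q = (-6)·(-1) + (-1)·(-4) + (-5)·(-1) = 6 + 4 + 5 = 15
|q|² = 1 + 16 + 1 = 18
proj_q p = (15/18) · (-1, -4, -1) ≈ (-0.833, -3.333, -0.833)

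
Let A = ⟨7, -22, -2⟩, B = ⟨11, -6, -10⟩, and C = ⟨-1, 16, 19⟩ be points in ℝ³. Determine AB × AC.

(640, -20, 280)

AB = (4, 16, -8)
AC = (-8, 38, 21)
i: 16·21 - (-8)·38 = 336 - (-304) = 640
j: (-8)·(-8) - 4·21 = 64 - 84 = -20
k: 4·38 - 16·(-8) = 152 - (-128) = 280
AB × AC = (640, -20, 280)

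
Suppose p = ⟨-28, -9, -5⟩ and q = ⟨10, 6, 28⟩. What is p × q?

(-222, 734, -78)

i: (-9)·28 - (-5)·6 = -252 - (-30) = -222
j: (-5)·10 - (-28)·28 = -50 - (-784) = 734
k: (-28)·6 - (-9)·10 = -168 - (-90) = -78
p × q = (-222, 734, -78)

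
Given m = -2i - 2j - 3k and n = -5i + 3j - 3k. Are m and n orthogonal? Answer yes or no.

no

m · n = (-2)·(-5) + (-2)·3 + (-3)·(-3) = 10 - 6 + 9 = 13
Nonzero, so the vectors are not orthogonal.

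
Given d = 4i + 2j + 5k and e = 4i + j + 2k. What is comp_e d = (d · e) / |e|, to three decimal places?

d · e = 4·4 + 2·1 + 5·2 = 16 + 2 + 10 = 28
|e| = √(16 + 1 + 4) = √21 ≈ 4.5826
comp_e d = 28 / √21 ≈ 6.110

6.110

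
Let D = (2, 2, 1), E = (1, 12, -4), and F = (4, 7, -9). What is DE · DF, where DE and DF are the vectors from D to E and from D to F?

98

DE = E − D = (-1, 10, -5)
DF = F − D = (2, 5, -10)
DE · DF = (-1)·2 + 10·5 + (-5)·(-10) = -2 + 50 + 50 = 98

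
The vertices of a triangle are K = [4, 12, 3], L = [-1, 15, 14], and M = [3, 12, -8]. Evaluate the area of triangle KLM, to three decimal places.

KL = (-5, 3, 11),  KM = (-1, 0, -11)
i: 3·(-11) - 11·0 = -33 - 0 = -33
j: 11·(-1) - (-5)·(-11) = -11 - 55 = -66
k: (-5)·0 - 3·(-1) = 0 - (-3) = 3
KL × KM = (-33, -66, 3)
|KL × KM| = √5454 ≈ 73.8512
area = ½ · 73.8512 ≈ 36.926

36.926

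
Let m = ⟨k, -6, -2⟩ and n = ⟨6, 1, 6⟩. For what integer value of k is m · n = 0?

3

m · n = k·6 + (-6)·1 + (-2)·6 = -18 + 6k
Set equal to 0: 6k = 18, so k = 3.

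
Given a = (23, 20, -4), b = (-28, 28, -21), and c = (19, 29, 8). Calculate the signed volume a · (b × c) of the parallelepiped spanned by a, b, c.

b × c:
i: 28·8 - (-21)·29 = 224 - (-609) = 833
j: (-21)·19 - (-28)·8 = -399 - (-224) = -175
k: (-28)·29 - 28·19 = -812 - 532 = -1344
b × c = (833, -175, -1344)
a · (b × c) = 23·833 + 20·(-175) + (-4)·(-1344) = 19159 - 3500 + 5376 = 21035

21035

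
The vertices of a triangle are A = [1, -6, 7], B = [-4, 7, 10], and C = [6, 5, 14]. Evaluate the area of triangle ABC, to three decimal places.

AB = (-5, 13, 3),  AC = (5, 11, 7)
i: 13·7 - 3·11 = 91 - 33 = 58
j: 3·5 - (-5)·7 = 15 - (-35) = 50
k: (-5)·11 - 13·5 = -55 - 65 = -120
AB × AC = (58, 50, -120)
|AB × AC| = √20264 ≈ 142.3517
area = ½ · 142.3517 ≈ 71.176

71.176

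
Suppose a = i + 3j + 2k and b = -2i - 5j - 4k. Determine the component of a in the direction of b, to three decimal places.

a · b = 1·(-2) + 3·(-5) + 2·(-4) = -2 - 15 - 8 = -25
|b| = √(4 + 25 + 16) = √45 ≈ 6.7082
comp_b a = -25 / √45 ≈ -3.727

-3.727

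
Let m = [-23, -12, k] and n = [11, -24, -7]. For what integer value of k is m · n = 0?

m · n = (-23)·11 + (-12)·(-24) + k·(-7) = 35 - 7k
Set equal to 0: -7k = -35, so k = 5.

5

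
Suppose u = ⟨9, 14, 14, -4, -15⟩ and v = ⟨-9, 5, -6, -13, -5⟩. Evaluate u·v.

32

u · v = 9·(-9) + 14·5 + 14·(-6) + (-4)·(-13) + (-15)·(-5) = -81 + 70 - 84 + 52 + 75 = 32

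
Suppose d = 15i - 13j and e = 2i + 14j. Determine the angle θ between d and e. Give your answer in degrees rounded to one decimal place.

d · e = 15·2 + (-13)·14 = 30 - 182 = -152
|d|² = 225 + 169 = 394,  |d| = √394 ≈ 19.849433
|e|² = 4 + 196 = 200,  |e| = √200 ≈ 14.142136
cos θ = -152 / (19.849433 · 14.142136) ≈ -0.54148
θ = arccos(-0.54148) ≈ 122.8°

122.8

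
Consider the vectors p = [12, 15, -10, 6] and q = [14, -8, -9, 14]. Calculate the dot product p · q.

222

p · q = 12·14 + 15·(-8) + (-10)·(-9) + 6·14 = 168 - 120 + 90 + 84 = 222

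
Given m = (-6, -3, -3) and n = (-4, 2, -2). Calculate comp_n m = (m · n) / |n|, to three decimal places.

4.899

m · n = (-6)·(-4) + (-3)·2 + (-3)·(-2) = 24 - 6 + 6 = 24
|n| = √(16 + 4 + 4) = √24 ≈ 4.8990
comp_n m = 24 / √24 ≈ 4.899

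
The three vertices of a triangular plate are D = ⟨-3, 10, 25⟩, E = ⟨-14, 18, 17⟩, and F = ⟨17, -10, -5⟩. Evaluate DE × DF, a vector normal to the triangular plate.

DE = (-11, 8, -8)
DF = (20, -20, -30)
i: 8·(-30) - (-8)·(-20) = -240 - 160 = -400
j: (-8)·20 - (-11)·(-30) = -160 - 330 = -490
k: (-11)·(-20) - 8·20 = 220 - 160 = 60
DE × DF = (-400, -490, 60)

(-400, -490, 60)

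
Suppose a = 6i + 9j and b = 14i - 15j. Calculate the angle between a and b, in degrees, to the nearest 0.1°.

a · b = 6·14 + 9·(-15) = 84 - 135 = -51
|a|² = 36 + 81 = 117,  |a| = √117 ≈ 10.816654
|b|² = 196 + 225 = 421,  |b| = √421 ≈ 20.518285
cos θ = -51 / (10.816654 · 20.518285) ≈ -0.22979
θ = arccos(-0.22979) ≈ 103.3°

103.3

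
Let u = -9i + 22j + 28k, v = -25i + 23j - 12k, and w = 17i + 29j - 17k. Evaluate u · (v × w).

v × w:
i: 23·(-17) - (-12)·29 = -391 - (-348) = -43
j: (-12)·17 - (-25)·(-17) = -204 - 425 = -629
k: (-25)·29 - 23·17 = -725 - 391 = -1116
v × w = (-43, -629, -1116)
u · (v × w) = (-9)·(-43) + 22·(-629) + 28·(-1116) = 387 - 13838 - 31248 = -44699

-44699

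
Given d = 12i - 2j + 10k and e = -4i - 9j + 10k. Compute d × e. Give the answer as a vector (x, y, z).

(70, -160, -116)

i: (-2)·10 - 10·(-9) = -20 - (-90) = 70
j: 10·(-4) - 12·10 = -40 - 120 = -160
k: 12·(-9) - (-2)·(-4) = -108 - 8 = -116
d × e = (70, -160, -116)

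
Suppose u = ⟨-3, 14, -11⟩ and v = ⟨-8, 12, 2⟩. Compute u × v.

(160, 94, 76)

i: 14·2 - (-11)·12 = 28 - (-132) = 160
j: (-11)·(-8) - (-3)·2 = 88 - (-6) = 94
k: (-3)·12 - 14·(-8) = -36 - (-112) = 76
u × v = (160, 94, 76)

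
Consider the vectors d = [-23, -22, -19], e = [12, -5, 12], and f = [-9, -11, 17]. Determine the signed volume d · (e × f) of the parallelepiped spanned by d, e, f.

e × f:
i: (-5)·17 - 12·(-11) = -85 - (-132) = 47
j: 12·(-9) - 12·17 = -108 - 204 = -312
k: 12·(-11) - (-5)·(-9) = -132 - 45 = -177
e × f = (47, -312, -177)
d · (e × f) = (-23)·47 + (-22)·(-312) + (-19)·(-177) = -1081 + 6864 + 3363 = 9146

9146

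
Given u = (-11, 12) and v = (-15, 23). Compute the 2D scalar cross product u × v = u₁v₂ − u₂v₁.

-73

(-11)·23 - 12·(-15) = -253 - (-180) = -73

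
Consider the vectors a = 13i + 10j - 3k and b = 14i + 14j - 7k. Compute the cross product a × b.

(-28, 49, 42)

i: 10·(-7) - (-3)·14 = -70 - (-42) = -28
j: (-3)·14 - 13·(-7) = -42 - (-91) = 49
k: 13·14 - 10·14 = 182 - 140 = 42
a × b = (-28, 49, 42)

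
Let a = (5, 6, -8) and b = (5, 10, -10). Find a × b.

i: 6·(-10) - (-8)·10 = -60 - (-80) = 20
j: (-8)·5 - 5·(-10) = -40 - (-50) = 10
k: 5·10 - 6·5 = 50 - 30 = 20
a × b = (20, 10, 20)

(20, 10, 20)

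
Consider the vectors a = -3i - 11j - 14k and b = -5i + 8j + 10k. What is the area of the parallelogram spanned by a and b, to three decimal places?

127.456

i: (-11)·10 - (-14)·8 = -110 - (-112) = 2
j: (-14)·(-5) - (-3)·10 = 70 - (-30) = 100
k: (-3)·8 - (-11)·(-5) = -24 - 55 = -79
a × b = (2, 100, -79)
|a × b| = √(2² + 100² + (-79)²) = √16245 ≈ 127.4559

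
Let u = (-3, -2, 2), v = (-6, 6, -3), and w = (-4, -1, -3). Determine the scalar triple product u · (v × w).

v × w:
i: 6·(-3) - (-3)·(-1) = -18 - 3 = -21
j: (-3)·(-4) - (-6)·(-3) = 12 - 18 = -6
k: (-6)·(-1) - 6·(-4) = 6 - (-24) = 30
v × w = (-21, -6, 30)
u · (v × w) = (-3)·(-21) + (-2)·(-6) + 2·30 = 63 + 12 + 60 = 135

135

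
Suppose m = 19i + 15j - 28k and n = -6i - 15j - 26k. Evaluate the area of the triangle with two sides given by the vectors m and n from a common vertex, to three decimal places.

i: 15·(-26) - (-28)·(-15) = -390 - 420 = -810
j: (-28)·(-6) - 19·(-26) = 168 - (-494) = 662
k: 19·(-15) - 15·(-6) = -285 - (-90) = -195
m × n = (-810, 662, -195)
|m × n| = √((-810)² + 662² + (-195)²) = √1132369 ≈ 1064.1283
area = ½ · 1064.1283 ≈ 532.064

532.064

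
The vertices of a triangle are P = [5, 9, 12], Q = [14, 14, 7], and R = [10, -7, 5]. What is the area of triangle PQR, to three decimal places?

PQ = (9, 5, -5),  PR = (5, -16, -7)
i: 5·(-7) - (-5)·(-16) = -35 - 80 = -115
j: (-5)·5 - 9·(-7) = -25 - (-63) = 38
k: 9·(-16) - 5·5 = -144 - 25 = -169
PQ × PR = (-115, 38, -169)
|PQ × PR| = √43230 ≈ 207.9183
area = ½ · 207.9183 ≈ 103.959

103.959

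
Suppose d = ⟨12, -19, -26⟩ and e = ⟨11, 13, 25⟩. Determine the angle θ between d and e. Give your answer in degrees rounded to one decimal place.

137.4

d · e = 12·11 + (-19)·13 + (-26)·25 = 132 - 247 - 650 = -765
|d|² = 144 + 361 + 676 = 1181,  |d| = √1181 ≈ 34.365681
|e|² = 121 + 169 + 625 = 915,  |e| = √915 ≈ 30.248967
cos θ = -765 / (34.365681 · 30.248967) ≈ -0.73591
θ = arccos(-0.73591) ≈ 137.4°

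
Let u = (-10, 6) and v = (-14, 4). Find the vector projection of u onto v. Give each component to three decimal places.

(-10.830, 3.094)

u · v = (-10)·(-14) + 6·4 = 140 + 24 = 164
|v|² = 196 + 16 = 212
proj_v u = (164/212) · (-14, 4) ≈ (-10.830, 3.094)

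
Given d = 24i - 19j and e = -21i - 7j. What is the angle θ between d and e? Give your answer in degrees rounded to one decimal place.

123.2

d · e = 24·(-21) + (-19)·(-7) = -504 + 133 = -371
|d|² = 576 + 361 = 937,  |d| = √937 ≈ 30.610456
|e|² = 441 + 49 = 490,  |e| = √490 ≈ 22.135944
cos θ = -371 / (30.610456 · 22.135944) ≈ -0.54753
θ = arccos(-0.54753) ≈ 123.2°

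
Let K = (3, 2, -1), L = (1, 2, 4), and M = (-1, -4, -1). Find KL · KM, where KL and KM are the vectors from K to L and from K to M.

KL = L − K = (-2, 0, 5)
KM = M − K = (-4, -6, 0)
KL · KM = (-2)·(-4) + 0·(-6) + 5·0 = 8 + 0 + 0 = 8

8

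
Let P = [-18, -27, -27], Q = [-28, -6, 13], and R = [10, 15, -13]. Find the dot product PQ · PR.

PQ = Q − P = (-10, 21, 40)
PR = R − P = (28, 42, 14)
PQ · PR = (-10)·28 + 21·42 + 40·14 = -280 + 882 + 560 = 1162

1162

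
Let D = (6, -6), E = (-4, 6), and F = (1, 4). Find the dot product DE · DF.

DE = E − D = (-10, 12)
DF = F − D = (-5, 10)
DE · DF = (-10)·(-5) + 12·10 = 50 + 120 = 170

170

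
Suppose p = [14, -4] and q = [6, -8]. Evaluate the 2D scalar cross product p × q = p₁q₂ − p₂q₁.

-88

14·(-8) - (-4)·6 = -112 - (-24) = -88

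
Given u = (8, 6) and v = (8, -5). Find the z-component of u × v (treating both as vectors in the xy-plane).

-88

8·(-5) - 6·8 = -40 - 48 = -88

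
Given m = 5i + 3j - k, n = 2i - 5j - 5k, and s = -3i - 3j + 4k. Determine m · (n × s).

-133

n × s:
i: (-5)·4 - (-5)·(-3) = -20 - 15 = -35
j: (-5)·(-3) - 2·4 = 15 - 8 = 7
k: 2·(-3) - (-5)·(-3) = -6 - 15 = -21
n × s = (-35, 7, -21)
m · (n × s) = 5·(-35) + 3·7 + (-1)·(-21) = -175 + 21 + 21 = -133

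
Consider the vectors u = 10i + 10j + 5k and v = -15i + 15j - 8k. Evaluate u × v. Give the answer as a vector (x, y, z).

i: 10·(-8) - 5·15 = -80 - 75 = -155
j: 5·(-15) - 10·(-8) = -75 - (-80) = 5
k: 10·15 - 10·(-15) = 150 - (-150) = 300
u × v = (-155, 5, 300)

(-155, 5, 300)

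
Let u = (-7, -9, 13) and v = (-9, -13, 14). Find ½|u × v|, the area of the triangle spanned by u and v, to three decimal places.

i: (-9)·14 - 13·(-13) = -126 - (-169) = 43
j: 13·(-9) - (-7)·14 = -117 - (-98) = -19
k: (-7)·(-13) - (-9)·(-9) = 91 - 81 = 10
u × v = (43, -19, 10)
|u × v| = √(43² + (-19)² + 10²) = √2310 ≈ 48.0625
area = ½ · 48.0625 ≈ 24.031

24.031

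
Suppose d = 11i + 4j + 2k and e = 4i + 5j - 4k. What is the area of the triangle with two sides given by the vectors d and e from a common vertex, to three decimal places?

i: 4·(-4) - 2·5 = -16 - 10 = -26
j: 2·4 - 11·(-4) = 8 - (-44) = 52
k: 11·5 - 4·4 = 55 - 16 = 39
d × e = (-26, 52, 39)
|d × e| = √((-26)² + 52² + 39²) = √4901 ≈ 70.0071
area = ½ · 70.0071 ≈ 35.004

35.004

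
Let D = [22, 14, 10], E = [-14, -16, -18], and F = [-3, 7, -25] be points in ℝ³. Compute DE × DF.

DE = (-36, -30, -28)
DF = (-25, -7, -35)
i: (-30)·(-35) - (-28)·(-7) = 1050 - 196 = 854
j: (-28)·(-25) - (-36)·(-35) = 700 - 1260 = -560
k: (-36)·(-7) - (-30)·(-25) = 252 - 750 = -498
DE × DF = (854, -560, -498)

(854, -560, -498)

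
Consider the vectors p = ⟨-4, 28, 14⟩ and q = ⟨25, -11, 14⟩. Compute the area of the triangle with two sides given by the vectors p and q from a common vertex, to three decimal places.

472.570

i: 28·14 - 14·(-11) = 392 - (-154) = 546
j: 14·25 - (-4)·14 = 350 - (-56) = 406
k: (-4)·(-11) - 28·25 = 44 - 700 = -656
p × q = (546, 406, -656)
|p × q| = √(546² + 406² + (-656)²) = √893288 ≈ 945.1391
area = ½ · 945.1391 ≈ 472.570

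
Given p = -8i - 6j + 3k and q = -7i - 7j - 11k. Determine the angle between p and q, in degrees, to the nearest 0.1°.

p · q = (-8)·(-7) + (-6)·(-7) + 3·(-11) = 56 + 42 - 33 = 65
|p|² = 64 + 36 + 9 = 109,  |p| = √109 ≈ 10.440307
|q|² = 49 + 49 + 121 = 219,  |q| = √219 ≈ 14.798649
cos θ = 65 / (10.440307 · 14.798649) ≈ 0.42071
θ = arccos(0.42071) ≈ 65.1°

65.1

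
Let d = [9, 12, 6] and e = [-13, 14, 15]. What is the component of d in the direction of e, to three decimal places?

5.805

d · e = 9·(-13) + 12·14 + 6·15 = -117 + 168 + 90 = 141
|e| = √(169 + 196 + 225) = √590 ≈ 24.2899
comp_e d = 141 / √590 ≈ 5.805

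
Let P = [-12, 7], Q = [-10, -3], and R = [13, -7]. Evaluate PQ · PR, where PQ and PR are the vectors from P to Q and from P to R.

PQ = Q − P = (2, -10)
PR = R − P = (25, -14)
PQ · PR = 2·25 + (-10)·(-14) = 50 + 140 = 190

190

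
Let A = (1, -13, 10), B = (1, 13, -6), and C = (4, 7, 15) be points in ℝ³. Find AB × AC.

(450, -48, -78)

AB = (0, 26, -16)
AC = (3, 20, 5)
i: 26·5 - (-16)·20 = 130 - (-320) = 450
j: (-16)·3 - 0·5 = -48 - 0 = -48
k: 0·20 - 26·3 = 0 - 78 = -78
AB × AC = (450, -48, -78)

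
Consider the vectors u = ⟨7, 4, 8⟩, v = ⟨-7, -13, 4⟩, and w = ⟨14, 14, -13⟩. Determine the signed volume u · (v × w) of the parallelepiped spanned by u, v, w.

1323

v × w:
i: (-13)·(-13) - 4·14 = 169 - 56 = 113
j: 4·14 - (-7)·(-13) = 56 - 91 = -35
k: (-7)·14 - (-13)·14 = -98 - (-182) = 84
v × w = (113, -35, 84)
u · (v × w) = 7·113 + 4·(-35) + 8·84 = 791 - 140 + 672 = 1323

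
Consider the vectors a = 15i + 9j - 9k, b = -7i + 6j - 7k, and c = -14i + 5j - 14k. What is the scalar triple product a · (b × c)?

b × c:
i: 6·(-14) - (-7)·5 = -84 - (-35) = -49
j: (-7)·(-14) - (-7)·(-14) = 98 - 98 = 0
k: (-7)·5 - 6·(-14) = -35 - (-84) = 49
b × c = (-49, 0, 49)
a · (b × c) = 15·(-49) + 9·0 + (-9)·49 = -735 + 0 - 441 = -1176

-1176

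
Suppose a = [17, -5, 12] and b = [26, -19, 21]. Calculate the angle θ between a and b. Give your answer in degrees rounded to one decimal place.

a · b = 17·26 + (-5)·(-19) + 12·21 = 442 + 95 + 252 = 789
|a|² = 289 + 25 + 144 = 458,  |a| = √458 ≈ 21.400935
|b|² = 676 + 361 + 441 = 1478,  |b| = √1478 ≈ 38.444766
cos θ = 789 / (21.400935 · 38.444766) ≈ 0.95897
θ = arccos(0.95897) ≈ 16.5°

16.5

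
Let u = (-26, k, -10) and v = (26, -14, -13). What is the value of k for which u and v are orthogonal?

u · v = (-26)·26 + k·(-14) + (-10)·(-13) = -546 - 14k
Set equal to 0: -14k = 546, so k = -39.

-39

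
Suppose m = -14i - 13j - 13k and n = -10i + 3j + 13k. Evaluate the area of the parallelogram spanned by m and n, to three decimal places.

379.247

i: (-13)·13 - (-13)·3 = -169 - (-39) = -130
j: (-13)·(-10) - (-14)·13 = 130 - (-182) = 312
k: (-14)·3 - (-13)·(-10) = -42 - 130 = -172
m × n = (-130, 312, -172)
|m × n| = √((-130)² + 312² + (-172)²) = √143828 ≈ 379.2466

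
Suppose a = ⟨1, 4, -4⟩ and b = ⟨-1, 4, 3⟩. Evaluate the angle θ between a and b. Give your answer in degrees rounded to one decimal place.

a · b = 1·(-1) + 4·4 + (-4)·3 = -1 + 16 - 12 = 3
|a|² = 1 + 16 + 16 = 33,  |a| = √33 ≈ 5.744563
|b|² = 1 + 16 + 9 = 26,  |b| = √26 ≈ 5.099020
cos θ = 3 / (5.744563 · 5.099020) ≈ 0.10242
θ = arccos(0.10242) ≈ 84.1°

84.1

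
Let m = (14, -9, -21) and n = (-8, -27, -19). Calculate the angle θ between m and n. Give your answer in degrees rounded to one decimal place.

54.4

m · n = 14·(-8) + (-9)·(-27) + (-21)·(-19) = -112 + 243 + 399 = 530
|m|² = 196 + 81 + 441 = 718,  |m| = √718 ≈ 26.795522
|n|² = 64 + 729 + 361 = 1154,  |n| = √1154 ≈ 33.970576
cos θ = 530 / (26.795522 · 33.970576) ≈ 0.58225
θ = arccos(0.58225) ≈ 54.4°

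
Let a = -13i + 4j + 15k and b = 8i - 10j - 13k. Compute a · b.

-339

a · b = (-13)·8 + 4·(-10) + 15·(-13) = -104 - 40 - 195 = -339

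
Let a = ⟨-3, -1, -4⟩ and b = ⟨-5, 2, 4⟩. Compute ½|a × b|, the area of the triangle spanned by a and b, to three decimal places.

i: (-1)·4 - (-4)·2 = -4 - (-8) = 4
j: (-4)·(-5) - (-3)·4 = 20 - (-12) = 32
k: (-3)·2 - (-1)·(-5) = -6 - 5 = -11
a × b = (4, 32, -11)
|a × b| = √(4² + 32² + (-11)²) = √1161 ≈ 34.0735
area = ½ · 34.0735 ≈ 17.037

17.037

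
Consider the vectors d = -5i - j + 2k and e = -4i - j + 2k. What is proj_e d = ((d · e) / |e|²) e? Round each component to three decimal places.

d · e = (-5)·(-4) + (-1)·(-1) + 2·2 = 20 + 1 + 4 = 25
|e|² = 16 + 1 + 4 = 21
proj_e d = (25/21) · (-4, -1, 2) ≈ (-4.762, -1.190, 2.381)

(-4.762, -1.190, 2.381)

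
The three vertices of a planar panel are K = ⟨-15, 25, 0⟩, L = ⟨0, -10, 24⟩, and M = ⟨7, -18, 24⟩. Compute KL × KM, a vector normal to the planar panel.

KL = (15, -35, 24)
KM = (22, -43, 24)
i: (-35)·24 - 24·(-43) = -840 - (-1032) = 192
j: 24·22 - 15·24 = 528 - 360 = 168
k: 15·(-43) - (-35)·22 = -645 - (-770) = 125
KL × KM = (192, 168, 125)

(192, 168, 125)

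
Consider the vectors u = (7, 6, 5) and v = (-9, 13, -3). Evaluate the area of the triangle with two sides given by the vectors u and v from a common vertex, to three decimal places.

i: 6·(-3) - 5·13 = -18 - 65 = -83
j: 5·(-9) - 7·(-3) = -45 - (-21) = -24
k: 7·13 - 6·(-9) = 91 - (-54) = 145
u × v = (-83, -24, 145)
|u × v| = √((-83)² + (-24)² + 145²) = √28490 ≈ 168.7898
area = ½ · 168.7898 ≈ 84.395

84.395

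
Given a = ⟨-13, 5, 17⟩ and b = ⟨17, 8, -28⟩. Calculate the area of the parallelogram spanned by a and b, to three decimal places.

i: 5·(-28) - 17·8 = -140 - 136 = -276
j: 17·17 - (-13)·(-28) = 289 - 364 = -75
k: (-13)·8 - 5·17 = -104 - 85 = -189
a × b = (-276, -75, -189)
|a × b| = √((-276)² + (-75)² + (-189)²) = √117522 ≈ 342.8148

342.815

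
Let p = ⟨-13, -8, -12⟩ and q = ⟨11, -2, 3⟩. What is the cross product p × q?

(-48, -93, 114)

i: (-8)·3 - (-12)·(-2) = -24 - 24 = -48
j: (-12)·11 - (-13)·3 = -132 - (-39) = -93
k: (-13)·(-2) - (-8)·11 = 26 - (-88) = 114
p × q = (-48, -93, 114)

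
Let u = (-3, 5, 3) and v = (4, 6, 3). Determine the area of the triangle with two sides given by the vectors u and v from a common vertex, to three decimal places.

21.760

i: 5·3 - 3·6 = 15 - 18 = -3
j: 3·4 - (-3)·3 = 12 - (-9) = 21
k: (-3)·6 - 5·4 = -18 - 20 = -38
u × v = (-3, 21, -38)
|u × v| = √((-3)² + 21² + (-38)²) = √1894 ≈ 43.5201
area = ½ · 43.5201 ≈ 21.760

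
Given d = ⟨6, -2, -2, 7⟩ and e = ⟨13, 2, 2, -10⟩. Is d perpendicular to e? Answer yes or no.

d · e = 6·13 + (-2)·2 + (-2)·2 + 7·(-10) = 78 - 4 - 4 - 70 = 0
Zero, so the vectors are orthogonal.

yes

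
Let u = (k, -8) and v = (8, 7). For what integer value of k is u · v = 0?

u · v = k·8 + (-8)·7 = -56 + 8k
Set equal to 0: 8k = 56, so k = 7.

7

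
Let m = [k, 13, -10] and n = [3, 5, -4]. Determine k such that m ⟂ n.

m · n = k·3 + 13·5 + (-10)·(-4) = 105 + 3k
Set equal to 0: 3k = -105, so k = -35.

-35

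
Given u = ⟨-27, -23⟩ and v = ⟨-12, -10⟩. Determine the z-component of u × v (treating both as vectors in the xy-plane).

-6

(-27)·(-10) - (-23)·(-12) = 270 - 276 = -6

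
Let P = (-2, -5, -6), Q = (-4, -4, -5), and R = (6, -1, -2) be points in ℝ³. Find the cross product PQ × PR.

(0, 16, -16)

PQ = (-2, 1, 1)
PR = (8, 4, 4)
i: 1·4 - 1·4 = 4 - 4 = 0
j: 1·8 - (-2)·4 = 8 - (-8) = 16
k: (-2)·4 - 1·8 = -8 - 8 = -16
PQ × PR = (0, 16, -16)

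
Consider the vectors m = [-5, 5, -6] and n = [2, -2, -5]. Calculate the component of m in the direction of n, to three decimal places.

m · n = (-5)·2 + 5·(-2) + (-6)·(-5) = -10 - 10 + 30 = 10
|n| = √(4 + 4 + 25) = √33 ≈ 5.7446
comp_n m = 10 / √33 ≈ 1.741

1.741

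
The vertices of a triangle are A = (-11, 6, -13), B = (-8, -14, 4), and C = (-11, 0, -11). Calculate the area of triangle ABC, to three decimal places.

AB = (3, -20, 17),  AC = (0, -6, 2)
i: (-20)·2 - 17·(-6) = -40 - (-102) = 62
j: 17·0 - 3·2 = 0 - 6 = -6
k: 3·(-6) - (-20)·0 = -18 - 0 = -18
AB × AC = (62, -6, -18)
|AB × AC| = √4204 ≈ 64.8383
area = ½ · 64.8383 ≈ 32.419

32.419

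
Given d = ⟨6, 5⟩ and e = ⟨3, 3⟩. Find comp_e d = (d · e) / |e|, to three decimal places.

d · e = 6·3 + 5·3 = 18 + 15 = 33
|e| = √(9 + 9) = √18 ≈ 4.2426
comp_e d = 33 / √18 ≈ 7.778

7.778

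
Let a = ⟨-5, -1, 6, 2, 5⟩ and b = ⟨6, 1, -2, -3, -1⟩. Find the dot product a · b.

-54

a · b = (-5)·6 + (-1)·1 + 6·(-2) + 2·(-3) + 5·(-1) = -30 - 1 - 12 - 6 - 5 = -54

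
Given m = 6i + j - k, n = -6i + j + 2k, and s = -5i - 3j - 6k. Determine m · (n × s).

-69

n × s:
i: 1·(-6) - 2·(-3) = -6 - (-6) = 0
j: 2·(-5) - (-6)·(-6) = -10 - 36 = -46
k: (-6)·(-3) - 1·(-5) = 18 - (-5) = 23
n × s = (0, -46, 23)
m · (n × s) = 6·0 + 1·(-46) + (-1)·23 = 0 - 46 - 23 = -69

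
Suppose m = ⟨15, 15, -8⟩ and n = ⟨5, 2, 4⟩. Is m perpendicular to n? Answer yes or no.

m · n = 15·5 + 15·2 + (-8)·4 = 75 + 30 - 32 = 73
Nonzero, so the vectors are not orthogonal.

no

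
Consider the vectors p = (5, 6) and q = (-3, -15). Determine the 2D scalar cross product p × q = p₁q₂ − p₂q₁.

-57

5·(-15) - 6·(-3) = -75 - (-18) = -57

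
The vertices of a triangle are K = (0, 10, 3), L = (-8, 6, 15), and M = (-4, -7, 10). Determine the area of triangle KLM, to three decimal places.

KL = (-8, -4, 12),  KM = (-4, -17, 7)
i: (-4)·7 - 12·(-17) = -28 - (-204) = 176
j: 12·(-4) - (-8)·7 = -48 - (-56) = 8
k: (-8)·(-17) - (-4)·(-4) = 136 - 16 = 120
KL × KM = (176, 8, 120)
|KL × KM| = √45440 ≈ 213.1666
area = ½ · 213.1666 ≈ 106.583

106.583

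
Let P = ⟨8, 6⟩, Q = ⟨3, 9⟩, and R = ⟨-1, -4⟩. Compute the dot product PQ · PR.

15

PQ = Q − P = (-5, 3)
PR = R − P = (-9, -10)
PQ · PR = (-5)·(-9) + 3·(-10) = 45 - 30 = 15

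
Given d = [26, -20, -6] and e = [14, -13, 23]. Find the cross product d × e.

i: (-20)·23 - (-6)·(-13) = -460 - 78 = -538
j: (-6)·14 - 26·23 = -84 - 598 = -682
k: 26·(-13) - (-20)·14 = -338 - (-280) = -58
d × e = (-538, -682, -58)

(-538, -682, -58)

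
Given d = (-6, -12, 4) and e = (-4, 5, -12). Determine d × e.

i: (-12)·(-12) - 4·5 = 144 - 20 = 124
j: 4·(-4) - (-6)·(-12) = -16 - 72 = -88
k: (-6)·5 - (-12)·(-4) = -30 - 48 = -78
d × e = (124, -88, -78)

(124, -88, -78)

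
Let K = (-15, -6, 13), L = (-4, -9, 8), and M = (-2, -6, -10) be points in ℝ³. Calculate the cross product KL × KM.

KL = (11, -3, -5)
KM = (13, 0, -23)
i: (-3)·(-23) - (-5)·0 = 69 - 0 = 69
j: (-5)·13 - 11·(-23) = -65 - (-253) = 188
k: 11·0 - (-3)·13 = 0 - (-39) = 39
KL × KM = (69, 188, 39)

(69, 188, 39)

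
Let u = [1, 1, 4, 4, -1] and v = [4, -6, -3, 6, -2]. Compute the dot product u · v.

u · v = 1·4 + 1·(-6) + 4·(-3) + 4·6 + (-1)·(-2) = 4 - 6 - 12 + 24 + 2 = 12

12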